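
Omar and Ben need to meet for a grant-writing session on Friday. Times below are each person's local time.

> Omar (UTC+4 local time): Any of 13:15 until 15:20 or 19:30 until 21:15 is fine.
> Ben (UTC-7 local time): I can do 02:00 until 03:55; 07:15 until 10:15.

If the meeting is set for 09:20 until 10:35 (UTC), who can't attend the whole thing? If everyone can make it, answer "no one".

no one

Omar in UTC: 09:15-11:20, 15:30-17:15 (subtract 4h to convert from UTC+4).
Ben in UTC: 09:00-10:55, 14:15-17:15 (add 7h to convert from UTC-7).
Omar: free for 09:20-10:35. Ben: free for 09:20-10:35.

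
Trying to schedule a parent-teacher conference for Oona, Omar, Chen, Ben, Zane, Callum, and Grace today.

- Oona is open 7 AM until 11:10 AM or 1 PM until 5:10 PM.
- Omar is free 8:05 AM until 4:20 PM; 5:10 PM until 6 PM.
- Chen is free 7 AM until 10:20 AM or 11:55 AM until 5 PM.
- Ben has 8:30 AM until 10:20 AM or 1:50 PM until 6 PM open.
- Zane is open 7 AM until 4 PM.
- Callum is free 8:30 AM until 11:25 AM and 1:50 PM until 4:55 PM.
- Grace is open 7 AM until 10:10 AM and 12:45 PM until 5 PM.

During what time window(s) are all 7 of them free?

08:30-10:10, 13:50-16:00

Oona ∩ Omar: 08:05-11:10, 13:00-16:20.
Oona ∩ Omar ∩ Chen: 08:05-10:20, 13:00-16:20.
Oona ∩ Omar ∩ Chen ∩ Ben: 08:30-10:20, 13:50-16:20.
Oona ∩ Omar ∩ Chen ∩ Ben ∩ Zane: 08:30-10:20, 13:50-16:00.
Oona ∩ Omar ∩ Chen ∩ Ben ∩ Zane ∩ Callum: 08:30-10:20, 13:50-16:00.
Oona ∩ Omar ∩ Chen ∩ Ben ∩ Zane ∩ Callum ∩ Grace: 08:30-10:10, 13:50-16:00.
So the common availability across everyone is 08:30-10:10, 13:50-16:00.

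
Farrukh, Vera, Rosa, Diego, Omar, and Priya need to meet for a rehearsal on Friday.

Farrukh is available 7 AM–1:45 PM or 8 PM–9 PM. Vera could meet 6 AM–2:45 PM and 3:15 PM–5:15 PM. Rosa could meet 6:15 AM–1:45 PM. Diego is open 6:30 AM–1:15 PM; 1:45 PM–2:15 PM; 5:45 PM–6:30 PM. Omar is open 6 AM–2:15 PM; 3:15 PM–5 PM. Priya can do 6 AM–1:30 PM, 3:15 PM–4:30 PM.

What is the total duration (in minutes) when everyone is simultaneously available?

375

Farrukh ∩ Vera: 07:00-13:45.
Farrukh ∩ Vera ∩ Rosa: 07:00-13:45.
Farrukh ∩ Vera ∩ Rosa ∩ Diego: 07:00-13:15.
Farrukh ∩ Vera ∩ Rosa ∩ Diego ∩ Omar: 07:00-13:15.
Farrukh ∩ Vera ∩ Rosa ∩ Diego ∩ Omar ∩ Priya: 07:00-13:15.
That's a single block of 375 minutes.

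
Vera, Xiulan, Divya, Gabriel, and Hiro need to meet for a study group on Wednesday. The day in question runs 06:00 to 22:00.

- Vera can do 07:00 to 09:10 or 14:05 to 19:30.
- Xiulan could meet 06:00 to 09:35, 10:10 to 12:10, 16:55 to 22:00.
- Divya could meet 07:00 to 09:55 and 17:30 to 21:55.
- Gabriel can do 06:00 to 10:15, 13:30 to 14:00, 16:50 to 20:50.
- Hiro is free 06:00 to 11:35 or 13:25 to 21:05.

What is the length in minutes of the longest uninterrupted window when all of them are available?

130

Vera ∩ Xiulan: 07:00-09:10, 16:55-19:30.
Vera ∩ Xiulan ∩ Divya: 07:00-09:10, 17:30-19:30.
Vera ∩ Xiulan ∩ Divya ∩ Gabriel: 07:00-09:10, 17:30-19:30.
Vera ∩ Xiulan ∩ Divya ∩ Gabriel ∩ Hiro: 07:00-09:10, 17:30-19:30.
The longest is 07:00-09:10 at 130 minutes.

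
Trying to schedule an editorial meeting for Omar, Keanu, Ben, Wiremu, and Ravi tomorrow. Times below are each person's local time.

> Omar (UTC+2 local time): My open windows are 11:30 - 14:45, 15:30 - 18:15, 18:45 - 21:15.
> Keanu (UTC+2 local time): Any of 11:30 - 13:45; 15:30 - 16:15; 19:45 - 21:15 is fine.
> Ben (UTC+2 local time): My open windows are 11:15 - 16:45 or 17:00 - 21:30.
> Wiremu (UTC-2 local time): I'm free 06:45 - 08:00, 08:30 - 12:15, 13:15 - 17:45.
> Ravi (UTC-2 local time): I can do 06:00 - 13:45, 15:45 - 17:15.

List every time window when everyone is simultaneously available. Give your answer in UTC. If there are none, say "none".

Omar in UTC: 09:30-12:45, 13:30-16:15, 16:45-19:15 (subtract 2h to convert from UTC+2).
Keanu in UTC: 09:30-11:45, 13:30-14:15, 17:45-19:15 (subtract 2h to convert from UTC+2).
Ben in UTC: 09:15-14:45, 15:00-19:30 (subtract 2h to convert from UTC+2).
Wiremu in UTC: 08:45-10:00, 10:30-14:15, 15:15-19:45 (add 2h to convert from UTC-2).
Ravi in UTC: 08:00-15:45, 17:45-19:15 (add 2h to convert from UTC-2).
Omar ∩ Keanu: 09:30-11:45, 13:30-14:15, 17:45-19:15.
Omar ∩ Keanu ∩ Ben: 09:30-11:45, 13:30-14:15, 17:45-19:15.
Omar ∩ Keanu ∩ Ben ∩ Wiremu: 09:30-10:00, 10:30-11:45, 13:30-14:15, 17:45-19:15.
Omar ∩ Keanu ∩ Ben ∩ Wiremu ∩ Ravi: 09:30-10:00, 10:30-11:45, 13:30-14:15, 17:45-19:15.
So the common availability across everyone is 09:30-10:00, 10:30-11:45, 13:30-14:15, 17:45-19:15.

09:30-10:00, 10:30-11:45, 13:30-14:15, 17:45-19:15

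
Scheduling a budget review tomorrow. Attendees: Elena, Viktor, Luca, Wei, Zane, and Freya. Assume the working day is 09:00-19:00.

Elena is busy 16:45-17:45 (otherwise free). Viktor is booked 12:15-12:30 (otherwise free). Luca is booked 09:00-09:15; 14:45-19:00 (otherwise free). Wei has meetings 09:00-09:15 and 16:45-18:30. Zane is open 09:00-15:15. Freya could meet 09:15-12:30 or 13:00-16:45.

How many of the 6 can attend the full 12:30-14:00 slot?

Elena free: 09:00-16:45, 17:45-19:00 (invert busy blocks within the working day).
Viktor free: 09:00-12:15, 12:30-19:00 (invert busy blocks within the working day).
Luca free: 09:15-14:45 (invert busy blocks within the working day).
Wei free: 09:15-16:45, 18:30-19:00 (invert busy blocks within the working day).
Zane free: 09:00-15:15.
Freya free: 09:15-12:30, 13:00-16:45.
Elena, Viktor, Luca, Wei, and Zane can make the full 12:30-14:00 slot — that's 5.

5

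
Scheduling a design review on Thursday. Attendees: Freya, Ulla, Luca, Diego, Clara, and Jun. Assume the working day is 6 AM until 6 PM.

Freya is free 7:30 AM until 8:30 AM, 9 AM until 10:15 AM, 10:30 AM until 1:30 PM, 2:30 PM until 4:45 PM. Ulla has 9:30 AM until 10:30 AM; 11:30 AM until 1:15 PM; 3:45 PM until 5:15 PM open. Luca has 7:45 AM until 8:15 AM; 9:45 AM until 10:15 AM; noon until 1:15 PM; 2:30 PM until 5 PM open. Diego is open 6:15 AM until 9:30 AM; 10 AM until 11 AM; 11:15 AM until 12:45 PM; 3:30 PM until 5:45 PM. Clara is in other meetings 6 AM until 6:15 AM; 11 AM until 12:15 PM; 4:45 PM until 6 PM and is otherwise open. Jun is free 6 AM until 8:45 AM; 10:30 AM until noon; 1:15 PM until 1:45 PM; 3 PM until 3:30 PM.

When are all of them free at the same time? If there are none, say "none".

none

Freya free: 07:30-08:30, 09:00-10:15, 10:30-13:30, 14:30-16:45.
Ulla free: 09:30-10:30, 11:30-13:15, 15:45-17:15.
Luca free: 07:45-08:15, 09:45-10:15, 12:00-13:15, 14:30-17:00.
Diego free: 06:15-09:30, 10:00-11:00, 11:15-12:45, 15:30-17:45.
Clara free: 06:15-11:00, 12:15-16:45 (invert busy blocks within the working day).
Jun free: 06:00-08:45, 10:30-12:00, 13:15-13:45, 15:00-15:30.
Freya ∩ Ulla: 09:30-10:15, 11:30-13:15, 15:45-16:45.
Freya ∩ Ulla ∩ Luca: 09:45-10:15, 12:00-13:15, 15:45-16:45.
Freya ∩ Ulla ∩ Luca ∩ Diego: 10:00-10:15, 12:00-12:45, 15:45-16:45.
Freya ∩ Ulla ∩ Luca ∩ Diego ∩ Clara: 10:00-10:15, 12:15-12:45, 15:45-16:45.
Freya ∩ Ulla ∩ Luca ∩ Diego ∩ Clara ∩ Jun: ∅.
There is no time when everyone is free.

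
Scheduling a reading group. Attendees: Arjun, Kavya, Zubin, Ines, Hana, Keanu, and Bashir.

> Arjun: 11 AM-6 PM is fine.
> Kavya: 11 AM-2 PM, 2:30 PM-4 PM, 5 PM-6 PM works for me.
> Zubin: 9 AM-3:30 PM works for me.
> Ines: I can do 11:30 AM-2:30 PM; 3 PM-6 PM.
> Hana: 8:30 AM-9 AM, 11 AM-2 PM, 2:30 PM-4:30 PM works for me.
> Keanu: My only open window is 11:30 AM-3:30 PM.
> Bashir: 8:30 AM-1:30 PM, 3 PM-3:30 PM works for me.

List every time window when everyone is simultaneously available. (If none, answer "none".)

Arjun ∩ Kavya: 11:00-14:00, 14:30-16:00, 17:00-18:00.
Arjun ∩ Kavya ∩ Zubin: 11:00-14:00, 14:30-15:30.
Arjun ∩ Kavya ∩ Zubin ∩ Ines: 11:30-14:00, 15:00-15:30.
Arjun ∩ Kavya ∩ Zubin ∩ Ines ∩ Hana: 11:30-14:00, 15:00-15:30.
Arjun ∩ Kavya ∩ Zubin ∩ Ines ∩ Hana ∩ Keanu: 11:30-14:00, 15:00-15:30.
Arjun ∩ Kavya ∩ Zubin ∩ Ines ∩ Hana ∩ Keanu ∩ Bashir: 11:30-13:30, 15:00-15:30.

11:30-13:30, 15:00-15:30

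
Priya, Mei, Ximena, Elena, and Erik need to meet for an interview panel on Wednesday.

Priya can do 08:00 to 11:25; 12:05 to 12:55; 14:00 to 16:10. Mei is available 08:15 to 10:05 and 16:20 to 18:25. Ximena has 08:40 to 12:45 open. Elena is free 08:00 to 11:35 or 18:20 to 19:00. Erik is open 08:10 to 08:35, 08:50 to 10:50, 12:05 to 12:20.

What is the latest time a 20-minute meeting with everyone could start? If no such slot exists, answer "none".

Priya ∩ Mei: 08:15-10:05.
Priya ∩ Mei ∩ Ximena: 08:40-10:05.
Priya ∩ Mei ∩ Ximena ∩ Elena: 08:40-10:05.
Priya ∩ Mei ∩ Ximena ∩ Elena ∩ Erik: 08:50-10:05.
So the common availability across everyone is 08:50-10:05.
The last common window of at least 20 minutes is 08:50-10:05; a 20-minute meeting can start as late as 09:45 and still end by 10:05.

09:45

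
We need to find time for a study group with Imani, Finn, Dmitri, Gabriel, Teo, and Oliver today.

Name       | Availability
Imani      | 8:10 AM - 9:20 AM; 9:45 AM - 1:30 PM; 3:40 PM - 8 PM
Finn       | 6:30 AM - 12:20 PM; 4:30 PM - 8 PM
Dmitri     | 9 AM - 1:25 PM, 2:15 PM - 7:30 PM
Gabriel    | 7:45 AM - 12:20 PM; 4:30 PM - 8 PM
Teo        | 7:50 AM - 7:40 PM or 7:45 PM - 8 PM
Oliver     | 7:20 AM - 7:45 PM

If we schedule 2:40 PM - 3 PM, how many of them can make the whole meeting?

3

Dmitri, Teo, and Oliver can make the full 14:40-15:00 slot — that's 3.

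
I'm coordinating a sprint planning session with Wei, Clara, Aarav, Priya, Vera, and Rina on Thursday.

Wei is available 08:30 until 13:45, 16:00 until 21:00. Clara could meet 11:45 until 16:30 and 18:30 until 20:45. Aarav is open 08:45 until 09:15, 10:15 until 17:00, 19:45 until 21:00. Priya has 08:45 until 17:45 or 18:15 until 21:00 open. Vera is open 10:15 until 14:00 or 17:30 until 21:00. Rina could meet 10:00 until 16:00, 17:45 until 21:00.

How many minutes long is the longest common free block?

Wei ∩ Clara: 11:45-13:45, 16:00-16:30, 18:30-20:45.
Wei ∩ Clara ∩ Aarav: 11:45-13:45, 16:00-16:30, 19:45-20:45.
Wei ∩ Clara ∩ Aarav ∩ Priya: 11:45-13:45, 16:00-16:30, 19:45-20:45.
Wei ∩ Clara ∩ Aarav ∩ Priya ∩ Vera: 11:45-13:45, 19:45-20:45.
Wei ∩ Clara ∩ Aarav ∩ Priya ∩ Vera ∩ Rina: 11:45-13:45, 19:45-20:45.
Those are the intersection windows.
The longest is 11:45-13:45 at 120 minutes.

120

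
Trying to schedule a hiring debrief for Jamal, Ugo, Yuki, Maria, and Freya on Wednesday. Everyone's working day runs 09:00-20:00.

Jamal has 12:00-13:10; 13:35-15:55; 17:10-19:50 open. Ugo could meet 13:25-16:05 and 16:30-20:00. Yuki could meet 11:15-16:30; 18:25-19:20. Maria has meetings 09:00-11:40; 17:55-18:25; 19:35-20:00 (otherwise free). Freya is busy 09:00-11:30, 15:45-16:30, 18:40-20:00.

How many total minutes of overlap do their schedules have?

145

Jamal free: 12:00-13:10, 13:35-15:55, 17:10-19:50.
Ugo free: 13:25-16:05, 16:30-20:00.
Yuki free: 11:15-16:30, 18:25-19:20.
Maria free: 11:40-17:55, 18:25-19:35 (invert busy blocks within the working day).
Freya free: 11:30-15:45, 16:30-18:40 (invert busy blocks within the working day).
Jamal ∩ Ugo: 13:35-15:55, 17:10-19:50.
Jamal ∩ Ugo ∩ Yuki: 13:35-15:55, 18:25-19:20.
Jamal ∩ Ugo ∩ Yuki ∩ Maria: 13:35-15:55, 18:25-19:20.
Jamal ∩ Ugo ∩ Yuki ∩ Maria ∩ Freya: 13:35-15:45, 18:25-18:40.
So the common availability across everyone is 13:35-15:45, 18:25-18:40.
Summing the common windows: 130 + 15 = 145 minutes.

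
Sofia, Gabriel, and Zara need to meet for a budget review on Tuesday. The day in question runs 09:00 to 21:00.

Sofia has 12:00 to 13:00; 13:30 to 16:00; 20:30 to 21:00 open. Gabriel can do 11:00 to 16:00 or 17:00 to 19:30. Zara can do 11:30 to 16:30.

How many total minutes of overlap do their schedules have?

Sofia ∩ Gabriel: 12:00-13:00, 13:30-16:00.
Sofia ∩ Gabriel ∩ Zara: 12:00-13:00, 13:30-16:00.
Summing the common windows: 60 + 150 = 210 minutes.

210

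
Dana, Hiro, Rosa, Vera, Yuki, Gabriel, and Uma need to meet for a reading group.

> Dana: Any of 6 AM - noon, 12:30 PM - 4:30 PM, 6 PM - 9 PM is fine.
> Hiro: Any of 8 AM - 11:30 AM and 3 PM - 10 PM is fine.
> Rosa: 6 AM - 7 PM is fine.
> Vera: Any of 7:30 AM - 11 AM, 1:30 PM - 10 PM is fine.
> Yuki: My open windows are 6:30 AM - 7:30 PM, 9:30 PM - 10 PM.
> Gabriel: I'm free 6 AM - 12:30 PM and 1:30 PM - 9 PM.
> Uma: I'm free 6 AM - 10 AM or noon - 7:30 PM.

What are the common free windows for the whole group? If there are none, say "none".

08:00-10:00, 15:00-16:30, 18:00-19:00

Dana ∩ Hiro: 08:00-11:30, 15:00-16:30, 18:00-21:00.
Dana ∩ Hiro ∩ Rosa: 08:00-11:30, 15:00-16:30, 18:00-19:00.
Dana ∩ Hiro ∩ Rosa ∩ Vera: 08:00-11:00, 15:00-16:30, 18:00-19:00.
Dana ∩ Hiro ∩ Rosa ∩ Vera ∩ Yuki: 08:00-11:00, 15:00-16:30, 18:00-19:00.
Dana ∩ Hiro ∩ Rosa ∩ Vera ∩ Yuki ∩ Gabriel: 08:00-11:00, 15:00-16:30, 18:00-19:00.
Dana ∩ Hiro ∩ Rosa ∩ Vera ∩ Yuki ∩ Gabriel ∩ Uma: 08:00-10:00, 15:00-16:30, 18:00-19:00.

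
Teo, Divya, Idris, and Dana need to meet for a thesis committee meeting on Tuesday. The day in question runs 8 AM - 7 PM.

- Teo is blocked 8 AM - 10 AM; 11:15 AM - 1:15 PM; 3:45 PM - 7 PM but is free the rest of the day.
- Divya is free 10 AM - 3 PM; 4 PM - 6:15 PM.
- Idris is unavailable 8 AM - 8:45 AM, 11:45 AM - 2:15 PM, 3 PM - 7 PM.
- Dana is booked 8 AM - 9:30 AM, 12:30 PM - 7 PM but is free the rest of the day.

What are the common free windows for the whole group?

10:00-11:15

Teo free: 10:00-11:15, 13:15-15:45 (invert busy blocks within the working day).
Divya free: 10:00-15:00, 16:00-18:15.
Idris free: 08:45-11:45, 14:15-15:00 (invert busy blocks within the working day).
Dana free: 09:30-12:30 (invert busy blocks within the working day).
Teo ∩ Divya: 10:00-11:15, 13:15-15:00.
Teo ∩ Divya ∩ Idris: 10:00-11:15, 14:15-15:00.
Teo ∩ Divya ∩ Idris ∩ Dana: 10:00-11:15.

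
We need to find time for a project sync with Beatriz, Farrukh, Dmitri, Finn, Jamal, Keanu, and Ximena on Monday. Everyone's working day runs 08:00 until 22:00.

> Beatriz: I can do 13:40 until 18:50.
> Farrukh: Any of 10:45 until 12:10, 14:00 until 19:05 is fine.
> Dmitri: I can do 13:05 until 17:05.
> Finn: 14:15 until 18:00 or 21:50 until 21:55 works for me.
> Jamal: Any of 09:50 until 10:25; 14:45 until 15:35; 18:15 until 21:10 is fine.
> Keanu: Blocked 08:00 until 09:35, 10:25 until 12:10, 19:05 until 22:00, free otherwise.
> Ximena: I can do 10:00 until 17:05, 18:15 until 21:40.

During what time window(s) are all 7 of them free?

Beatriz free: 13:40-18:50.
Farrukh free: 10:45-12:10, 14:00-19:05.
Dmitri free: 13:05-17:05.
Finn free: 14:15-18:00, 21:50-21:55.
Jamal free: 09:50-10:25, 14:45-15:35, 18:15-21:10.
Keanu free: 09:35-10:25, 12:10-19:05 (invert busy blocks within the working day).
Ximena free: 10:00-17:05, 18:15-21:40.
Beatriz ∩ Farrukh: 14:00-18:50.
Beatriz ∩ Farrukh ∩ Dmitri: 14:00-17:05.
Beatriz ∩ Farrukh ∩ Dmitri ∩ Finn: 14:15-17:05.
Beatriz ∩ Farrukh ∩ Dmitri ∩ Finn ∩ Jamal: 14:45-15:35.
Beatriz ∩ Farrukh ∩ Dmitri ∩ Finn ∩ Jamal ∩ Keanu: 14:45-15:35.
Beatriz ∩ Farrukh ∩ Dmitri ∩ Finn ∩ Jamal ∩ Keanu ∩ Ximena: 14:45-15:35.
So the common availability across everyone is 14:45-15:35.

14:45-15:35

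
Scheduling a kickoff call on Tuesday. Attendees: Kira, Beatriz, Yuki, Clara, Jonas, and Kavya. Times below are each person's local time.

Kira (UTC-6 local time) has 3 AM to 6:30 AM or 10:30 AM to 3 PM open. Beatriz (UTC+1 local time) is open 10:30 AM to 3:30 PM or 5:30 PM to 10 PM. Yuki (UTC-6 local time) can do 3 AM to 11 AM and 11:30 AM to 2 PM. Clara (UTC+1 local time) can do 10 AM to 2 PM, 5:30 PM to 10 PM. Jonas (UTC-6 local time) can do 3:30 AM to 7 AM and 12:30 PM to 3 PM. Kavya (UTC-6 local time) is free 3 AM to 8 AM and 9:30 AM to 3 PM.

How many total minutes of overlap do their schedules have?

270

Kira in UTC: 09:00-12:30, 16:30-21:00 (add 6h to convert from UTC-6).
Beatriz in UTC: 09:30-14:30, 16:30-21:00 (subtract 1h to convert from UTC+1).
Yuki in UTC: 09:00-17:00, 17:30-20:00 (add 6h to convert from UTC-6).
Clara in UTC: 09:00-13:00, 16:30-21:00 (subtract 1h to convert from UTC+1).
Jonas in UTC: 09:30-13:00, 18:30-21:00 (add 6h to convert from UTC-6).
Kavya in UTC: 09:00-14:00, 15:30-21:00 (add 6h to convert from UTC-6).
Kira ∩ Beatriz: 09:30-12:30, 16:30-21:00.
Kira ∩ Beatriz ∩ Yuki: 09:30-12:30, 16:30-17:00, 17:30-20:00.
Kira ∩ Beatriz ∩ Yuki ∩ Clara: 09:30-12:30, 16:30-17:00, 17:30-20:00.
Kira ∩ Beatriz ∩ Yuki ∩ Clara ∩ Jonas: 09:30-12:30, 18:30-20:00.
Kira ∩ Beatriz ∩ Yuki ∩ Clara ∩ Jonas ∩ Kavya: 09:30-12:30, 18:30-20:00.
Summing the common windows: 180 + 90 = 270 minutes.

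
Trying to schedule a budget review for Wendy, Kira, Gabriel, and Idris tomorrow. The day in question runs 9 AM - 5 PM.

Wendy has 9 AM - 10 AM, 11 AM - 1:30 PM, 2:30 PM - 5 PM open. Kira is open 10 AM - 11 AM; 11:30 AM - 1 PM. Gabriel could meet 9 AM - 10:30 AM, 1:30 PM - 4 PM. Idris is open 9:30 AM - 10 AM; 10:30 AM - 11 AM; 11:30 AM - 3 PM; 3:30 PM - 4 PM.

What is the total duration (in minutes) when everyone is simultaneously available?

Wendy ∩ Kira: 11:30-13:00.
Wendy ∩ Kira ∩ Gabriel: ∅.
Wendy ∩ Kira ∩ Gabriel ∩ Idris: ∅.
There is no time when everyone is free.
There is no common window, so the total is 0 minutes.

0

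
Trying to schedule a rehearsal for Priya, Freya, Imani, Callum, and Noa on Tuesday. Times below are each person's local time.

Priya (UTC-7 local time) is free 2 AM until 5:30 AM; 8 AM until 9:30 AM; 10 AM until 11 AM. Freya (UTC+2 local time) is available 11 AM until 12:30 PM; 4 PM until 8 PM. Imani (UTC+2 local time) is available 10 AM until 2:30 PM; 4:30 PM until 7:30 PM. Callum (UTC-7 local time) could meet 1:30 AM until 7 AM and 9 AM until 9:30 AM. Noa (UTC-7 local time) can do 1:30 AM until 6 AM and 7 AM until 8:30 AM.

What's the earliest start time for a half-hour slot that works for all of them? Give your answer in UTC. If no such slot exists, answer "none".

Priya in UTC: 09:00-12:30, 15:00-16:30, 17:00-18:00 (add 7h to convert from UTC-7).
Freya in UTC: 09:00-10:30, 14:00-18:00 (subtract 2h to convert from UTC+2).
Imani in UTC: 08:00-12:30, 14:30-17:30 (subtract 2h to convert from UTC+2).
Callum in UTC: 08:30-14:00, 16:00-16:30 (add 7h to convert from UTC-7).
Noa in UTC: 08:30-13:00, 14:00-15:30 (add 7h to convert from UTC-7).
Priya ∩ Freya: 09:00-10:30, 15:00-16:30, 17:00-18:00.
Priya ∩ Freya ∩ Imani: 09:00-10:30, 15:00-16:30, 17:00-17:30.
Priya ∩ Freya ∩ Imani ∩ Callum: 09:00-10:30, 16:00-16:30.
Priya ∩ Freya ∩ Imani ∩ Callum ∩ Noa: 09:00-10:30.
The first common window of at least 30 minutes is 09:00-10:30, so the earliest start is 09:00.

09:00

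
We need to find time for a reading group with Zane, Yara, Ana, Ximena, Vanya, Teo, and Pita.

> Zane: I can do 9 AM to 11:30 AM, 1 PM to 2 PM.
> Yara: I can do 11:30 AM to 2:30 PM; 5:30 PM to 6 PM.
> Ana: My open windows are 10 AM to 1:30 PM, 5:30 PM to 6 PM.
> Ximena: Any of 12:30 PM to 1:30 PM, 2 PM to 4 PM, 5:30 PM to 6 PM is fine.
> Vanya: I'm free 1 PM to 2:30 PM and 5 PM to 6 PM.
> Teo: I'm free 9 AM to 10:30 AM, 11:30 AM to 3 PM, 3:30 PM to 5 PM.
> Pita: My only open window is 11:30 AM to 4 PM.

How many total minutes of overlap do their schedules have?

Zane ∩ Yara: 13:00-14:00.
Zane ∩ Yara ∩ Ana: 13:00-13:30.
Zane ∩ Yara ∩ Ana ∩ Ximena: 13:00-13:30.
Zane ∩ Yara ∩ Ana ∩ Ximena ∩ Vanya: 13:00-13:30.
Zane ∩ Yara ∩ Ana ∩ Ximena ∩ Vanya ∩ Teo: 13:00-13:30.
Zane ∩ Yara ∩ Ana ∩ Ximena ∩ Vanya ∩ Teo ∩ Pita: 13:00-13:30.
That's a single block of 30 minutes.

30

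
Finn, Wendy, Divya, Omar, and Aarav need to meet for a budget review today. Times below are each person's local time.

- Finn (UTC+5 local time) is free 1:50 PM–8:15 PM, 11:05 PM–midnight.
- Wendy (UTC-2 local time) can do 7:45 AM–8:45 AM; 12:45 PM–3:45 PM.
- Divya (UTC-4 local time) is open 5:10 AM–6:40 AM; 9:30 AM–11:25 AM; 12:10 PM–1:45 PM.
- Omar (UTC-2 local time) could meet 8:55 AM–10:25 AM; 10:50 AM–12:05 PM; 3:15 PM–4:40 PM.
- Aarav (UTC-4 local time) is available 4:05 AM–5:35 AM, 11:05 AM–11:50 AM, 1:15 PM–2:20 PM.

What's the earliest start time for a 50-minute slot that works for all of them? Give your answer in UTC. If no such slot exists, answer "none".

Finn in UTC: 08:50-15:15, 18:05-19:00 (subtract 5h to convert from UTC+5).
Wendy in UTC: 09:45-10:45, 14:45-17:45 (add 2h to convert from UTC-2).
Divya in UTC: 09:10-10:40, 13:30-15:25, 16:10-17:45 (add 4h to convert from UTC-4).
Omar in UTC: 10:55-12:25, 12:50-14:05, 17:15-18:40 (add 2h to convert from UTC-2).
Aarav in UTC: 08:05-09:35, 15:05-15:50, 17:15-18:20 (add 4h to convert from UTC-4).
Finn ∩ Wendy: 09:45-10:45, 14:45-15:15.
Finn ∩ Wendy ∩ Divya: 09:45-10:40, 14:45-15:15.
Finn ∩ Wendy ∩ Divya ∩ Omar: ∅.
Finn ∩ Wendy ∩ Divya ∩ Omar ∩ Aarav: ∅.
There is no time when everyone is free.
No common window is at least 50 minutes long.

none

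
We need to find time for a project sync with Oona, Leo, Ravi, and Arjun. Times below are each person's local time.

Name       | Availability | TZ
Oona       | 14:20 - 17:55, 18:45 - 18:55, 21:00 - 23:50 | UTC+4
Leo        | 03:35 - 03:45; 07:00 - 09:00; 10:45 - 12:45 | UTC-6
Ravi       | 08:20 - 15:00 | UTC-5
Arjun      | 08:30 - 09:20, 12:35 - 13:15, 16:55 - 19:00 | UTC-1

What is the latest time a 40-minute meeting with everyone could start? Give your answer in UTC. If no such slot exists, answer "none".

18:05

Oona in UTC: 10:20-13:55, 14:45-14:55, 17:00-19:50 (subtract 4h to convert from UTC+4).
Leo in UTC: 09:35-09:45, 13:00-15:00, 16:45-18:45 (add 6h to convert from UTC-6).
Ravi in UTC: 13:20-20:00 (add 5h to convert from UTC-5).
Arjun in UTC: 09:30-10:20, 13:35-14:15, 17:55-20:00 (add 1h to convert from UTC-1).
Oona ∩ Leo: 13:00-13:55, 14:45-14:55, 17:00-18:45.
Oona ∩ Leo ∩ Ravi: 13:20-13:55, 14:45-14:55, 17:00-18:45.
Oona ∩ Leo ∩ Ravi ∩ Arjun: 13:35-13:55, 17:55-18:45.
The last common window of at least 40 minutes is 17:55-18:45; a 40-minute meeting can start as late as 18:05 and still end by 18:45.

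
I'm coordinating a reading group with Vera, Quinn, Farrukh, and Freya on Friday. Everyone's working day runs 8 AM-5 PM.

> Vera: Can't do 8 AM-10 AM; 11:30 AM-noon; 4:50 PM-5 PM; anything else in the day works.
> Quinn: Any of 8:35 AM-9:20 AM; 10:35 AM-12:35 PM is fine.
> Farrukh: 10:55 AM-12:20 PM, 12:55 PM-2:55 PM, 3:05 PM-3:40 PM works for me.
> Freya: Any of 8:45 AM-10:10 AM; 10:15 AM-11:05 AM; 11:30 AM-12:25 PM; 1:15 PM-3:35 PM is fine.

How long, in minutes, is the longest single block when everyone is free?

Vera free: 10:00-11:30, 12:00-16:50 (invert busy blocks within the working day).
Quinn free: 08:35-09:20, 10:35-12:35.
Farrukh free: 10:55-12:20, 12:55-14:55, 15:05-15:40.
Freya free: 08:45-10:10, 10:15-11:05, 11:30-12:25, 13:15-15:35.
Vera ∩ Quinn: 10:35-11:30, 12:00-12:35.
Vera ∩ Quinn ∩ Farrukh: 10:55-11:30, 12:00-12:20.
Vera ∩ Quinn ∩ Farrukh ∩ Freya: 10:55-11:05, 12:00-12:20.
The longest is 12:00-12:20 at 20 minutes.

20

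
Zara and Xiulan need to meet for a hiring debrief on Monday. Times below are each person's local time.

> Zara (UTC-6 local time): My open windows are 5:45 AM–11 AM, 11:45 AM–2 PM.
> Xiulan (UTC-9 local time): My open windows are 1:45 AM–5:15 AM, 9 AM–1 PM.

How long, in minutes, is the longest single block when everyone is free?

150

Zara in UTC: 11:45-17:00, 17:45-20:00 (add 6h to convert from UTC-6).
Xiulan in UTC: 10:45-14:15, 18:00-22:00 (add 9h to convert from UTC-9).
Zara ∩ Xiulan: 11:45-14:15, 18:00-20:00.
The longest is 11:45-14:15 at 150 minutes.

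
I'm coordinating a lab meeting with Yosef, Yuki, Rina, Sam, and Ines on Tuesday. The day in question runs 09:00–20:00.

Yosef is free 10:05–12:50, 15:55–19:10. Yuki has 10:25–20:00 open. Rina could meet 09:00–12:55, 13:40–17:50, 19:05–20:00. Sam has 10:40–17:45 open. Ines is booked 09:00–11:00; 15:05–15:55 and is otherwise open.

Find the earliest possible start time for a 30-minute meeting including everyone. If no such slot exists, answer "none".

11:00

Yosef free: 10:05-12:50, 15:55-19:10.
Yuki free: 10:25-20:00.
Rina free: 09:00-12:55, 13:40-17:50, 19:05-20:00.
Sam free: 10:40-17:45.
Ines free: 11:00-15:05, 15:55-20:00 (invert busy blocks within the working day).
Yosef ∩ Yuki: 10:25-12:50, 15:55-19:10.
Yosef ∩ Yuki ∩ Rina: 10:25-12:50, 15:55-17:50, 19:05-19:10.
Yosef ∩ Yuki ∩ Rina ∩ Sam: 10:40-12:50, 15:55-17:45.
Yosef ∩ Yuki ∩ Rina ∩ Sam ∩ Ines: 11:00-12:50, 15:55-17:45.
So the common availability across everyone is 11:00-12:50, 15:55-17:45.
The first common window of at least 30 minutes is 11:00-12:50, so the earliest start is 11:00.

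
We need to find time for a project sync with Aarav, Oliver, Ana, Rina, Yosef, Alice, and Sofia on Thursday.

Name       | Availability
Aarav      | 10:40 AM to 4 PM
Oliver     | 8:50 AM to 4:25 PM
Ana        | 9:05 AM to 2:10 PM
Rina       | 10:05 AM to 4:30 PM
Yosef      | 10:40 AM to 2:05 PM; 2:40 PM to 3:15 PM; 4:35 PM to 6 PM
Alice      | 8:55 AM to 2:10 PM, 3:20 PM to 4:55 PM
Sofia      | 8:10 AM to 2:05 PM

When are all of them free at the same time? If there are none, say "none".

Aarav ∩ Oliver: 10:40-16:00.
Aarav ∩ Oliver ∩ Ana: 10:40-14:10.
Aarav ∩ Oliver ∩ Ana ∩ Rina: 10:40-14:10.
Aarav ∩ Oliver ∩ Ana ∩ Rina ∩ Yosef: 10:40-14:05.
Aarav ∩ Oliver ∩ Ana ∩ Rina ∩ Yosef ∩ Alice: 10:40-14:05.
Aarav ∩ Oliver ∩ Ana ∩ Rina ∩ Yosef ∩ Alice ∩ Sofia: 10:40-14:05.

10:40-14:05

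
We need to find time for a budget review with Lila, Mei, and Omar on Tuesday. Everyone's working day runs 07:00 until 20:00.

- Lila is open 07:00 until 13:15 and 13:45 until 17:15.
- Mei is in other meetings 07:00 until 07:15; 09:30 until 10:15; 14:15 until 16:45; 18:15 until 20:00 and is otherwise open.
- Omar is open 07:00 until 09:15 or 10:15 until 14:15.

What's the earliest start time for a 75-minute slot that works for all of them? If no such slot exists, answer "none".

Lila free: 07:00-13:15, 13:45-17:15.
Mei free: 07:15-09:30, 10:15-14:15, 16:45-18:15 (invert busy blocks within the working day).
Omar free: 07:00-09:15, 10:15-14:15.
Lila ∩ Mei: 07:15-09:30, 10:15-13:15, 13:45-14:15, 16:45-17:15.
Lila ∩ Mei ∩ Omar: 07:15-09:15, 10:15-13:15, 13:45-14:15.
The first common window of at least 75 minutes is 07:15-09:15, so the earliest start is 07:15.

07:15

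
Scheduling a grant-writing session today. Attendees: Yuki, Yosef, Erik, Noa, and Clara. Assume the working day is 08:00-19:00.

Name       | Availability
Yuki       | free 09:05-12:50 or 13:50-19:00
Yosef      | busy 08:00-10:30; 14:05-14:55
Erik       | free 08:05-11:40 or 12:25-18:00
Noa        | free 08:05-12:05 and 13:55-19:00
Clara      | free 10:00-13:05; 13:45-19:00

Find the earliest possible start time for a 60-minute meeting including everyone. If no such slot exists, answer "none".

Yuki free: 09:05-12:50, 13:50-19:00.
Yosef free: 10:30-14:05, 14:55-19:00 (invert busy blocks within the working day).
Erik free: 08:05-11:40, 12:25-18:00.
Noa free: 08:05-12:05, 13:55-19:00.
Clara free: 10:00-13:05, 13:45-19:00.
Yuki ∩ Yosef: 10:30-12:50, 13:50-14:05, 14:55-19:00.
Yuki ∩ Yosef ∩ Erik: 10:30-11:40, 12:25-12:50, 13:50-14:05, 14:55-18:00.
Yuki ∩ Yosef ∩ Erik ∩ Noa: 10:30-11:40, 13:55-14:05, 14:55-18:00.
Yuki ∩ Yosef ∩ Erik ∩ Noa ∩ Clara: 10:30-11:40, 13:55-14:05, 14:55-18:00.
The first common window of at least 60 minutes is 10:30-11:40, so the earliest start is 10:30.

10:30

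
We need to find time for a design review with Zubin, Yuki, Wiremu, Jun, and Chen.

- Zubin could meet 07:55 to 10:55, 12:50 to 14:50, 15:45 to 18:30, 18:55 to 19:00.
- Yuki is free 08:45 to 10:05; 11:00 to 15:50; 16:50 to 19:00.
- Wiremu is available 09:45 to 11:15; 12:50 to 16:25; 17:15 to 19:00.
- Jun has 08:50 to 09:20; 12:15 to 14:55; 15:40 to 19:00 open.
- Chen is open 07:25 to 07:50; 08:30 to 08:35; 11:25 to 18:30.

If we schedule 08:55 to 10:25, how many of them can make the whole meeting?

1

Zubin can make the full 08:55-10:25 slot — that's 1.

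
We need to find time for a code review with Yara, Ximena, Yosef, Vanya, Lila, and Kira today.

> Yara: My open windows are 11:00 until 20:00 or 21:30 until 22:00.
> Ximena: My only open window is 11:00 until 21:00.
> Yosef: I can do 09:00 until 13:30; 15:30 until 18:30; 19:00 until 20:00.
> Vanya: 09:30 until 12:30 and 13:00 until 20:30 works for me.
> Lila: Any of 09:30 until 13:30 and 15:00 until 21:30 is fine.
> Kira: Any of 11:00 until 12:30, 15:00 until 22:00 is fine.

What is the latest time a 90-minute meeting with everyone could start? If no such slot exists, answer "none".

17:00

Yara ∩ Ximena: 11:00-20:00.
Yara ∩ Ximena ∩ Yosef: 11:00-13:30, 15:30-18:30, 19:00-20:00.
Yara ∩ Ximena ∩ Yosef ∩ Vanya: 11:00-12:30, 13:00-13:30, 15:30-18:30, 19:00-20:00.
Yara ∩ Ximena ∩ Yosef ∩ Vanya ∩ Lila: 11:00-12:30, 13:00-13:30, 15:30-18:30, 19:00-20:00.
Yara ∩ Ximena ∩ Yosef ∩ Vanya ∩ Lila ∩ Kira: 11:00-12:30, 15:30-18:30, 19:00-20:00.
The last common window of at least 90 minutes is 15:30-18:30; a 90-minute meeting can start as late as 17:00 and still end by 18:30.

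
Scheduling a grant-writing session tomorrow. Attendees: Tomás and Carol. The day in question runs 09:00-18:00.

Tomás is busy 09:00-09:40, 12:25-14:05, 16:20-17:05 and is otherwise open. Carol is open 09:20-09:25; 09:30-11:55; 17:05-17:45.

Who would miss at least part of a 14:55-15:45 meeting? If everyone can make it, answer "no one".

Carol

Tomás free: 09:40-12:25, 14:05-16:20, 17:05-18:00 (invert busy blocks within the working day).
Carol free: 09:20-09:25, 09:30-11:55, 17:05-17:45.
Tomás: free for 14:55-15:45. Carol: not fully free for 14:55-15:45.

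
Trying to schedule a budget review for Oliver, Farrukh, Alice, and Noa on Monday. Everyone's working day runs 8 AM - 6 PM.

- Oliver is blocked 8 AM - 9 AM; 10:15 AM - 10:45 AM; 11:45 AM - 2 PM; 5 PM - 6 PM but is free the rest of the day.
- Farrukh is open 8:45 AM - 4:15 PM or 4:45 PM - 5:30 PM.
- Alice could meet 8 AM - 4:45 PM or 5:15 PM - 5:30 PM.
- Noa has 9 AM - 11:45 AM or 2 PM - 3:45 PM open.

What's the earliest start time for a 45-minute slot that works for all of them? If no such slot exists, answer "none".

Oliver free: 09:00-10:15, 10:45-11:45, 14:00-17:00 (invert busy blocks within the working day).
Farrukh free: 08:45-16:15, 16:45-17:30.
Alice free: 08:00-16:45, 17:15-17:30.
Noa free: 09:00-11:45, 14:00-15:45.
Oliver ∩ Farrukh: 09:00-10:15, 10:45-11:45, 14:00-16:15, 16:45-17:00.
Oliver ∩ Farrukh ∩ Alice: 09:00-10:15, 10:45-11:45, 14:00-16:15.
Oliver ∩ Farrukh ∩ Alice ∩ Noa: 09:00-10:15, 10:45-11:45, 14:00-15:45.
The first common window of at least 45 minutes is 09:00-10:15, so the earliest start is 09:00.

09:00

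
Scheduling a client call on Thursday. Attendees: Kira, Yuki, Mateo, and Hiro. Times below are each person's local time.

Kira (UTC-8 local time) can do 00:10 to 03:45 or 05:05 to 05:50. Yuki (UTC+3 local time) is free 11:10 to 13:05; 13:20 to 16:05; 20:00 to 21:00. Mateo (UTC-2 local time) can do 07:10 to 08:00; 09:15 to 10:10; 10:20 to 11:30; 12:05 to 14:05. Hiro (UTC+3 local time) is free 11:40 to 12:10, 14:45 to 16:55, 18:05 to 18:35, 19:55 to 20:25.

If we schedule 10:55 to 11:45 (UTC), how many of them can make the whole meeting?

Kira in UTC: 08:10-11:45, 13:05-13:50 (add 8h to convert from UTC-8).
Yuki in UTC: 08:10-10:05, 10:20-13:05, 17:00-18:00 (subtract 3h to convert from UTC+3).
Mateo in UTC: 09:10-10:00, 11:15-12:10, 12:20-13:30, 14:05-16:05 (add 2h to convert from UTC-2).
Hiro in UTC: 08:40-09:10, 11:45-13:55, 15:05-15:35, 16:55-17:25 (subtract 3h to convert from UTC+3).
Kira and Yuki can make the full 10:55-11:45 slot — that's 2.

2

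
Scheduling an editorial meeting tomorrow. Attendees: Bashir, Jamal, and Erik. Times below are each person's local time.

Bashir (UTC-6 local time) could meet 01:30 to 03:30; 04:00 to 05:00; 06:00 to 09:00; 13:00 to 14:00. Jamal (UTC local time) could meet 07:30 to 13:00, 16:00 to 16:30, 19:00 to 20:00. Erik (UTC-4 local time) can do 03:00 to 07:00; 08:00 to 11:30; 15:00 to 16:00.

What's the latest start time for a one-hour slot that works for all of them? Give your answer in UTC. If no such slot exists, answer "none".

19:00

Bashir in UTC: 07:30-09:30, 10:00-11:00, 12:00-15:00, 19:00-20:00 (add 6h to convert from UTC-6).
Jamal in UTC: 07:30-13:00, 16:00-16:30, 19:00-20:00.
Erik in UTC: 07:00-11:00, 12:00-15:30, 19:00-20:00 (add 4h to convert from UTC-4).
Bashir ∩ Jamal: 07:30-09:30, 10:00-11:00, 12:00-13:00, 19:00-20:00.
Bashir ∩ Jamal ∩ Erik: 07:30-09:30, 10:00-11:00, 12:00-13:00, 19:00-20:00.
The last common window of at least 60 minutes is 19:00-20:00; a 60-minute meeting can start as late as 19:00 and still end by 20:00.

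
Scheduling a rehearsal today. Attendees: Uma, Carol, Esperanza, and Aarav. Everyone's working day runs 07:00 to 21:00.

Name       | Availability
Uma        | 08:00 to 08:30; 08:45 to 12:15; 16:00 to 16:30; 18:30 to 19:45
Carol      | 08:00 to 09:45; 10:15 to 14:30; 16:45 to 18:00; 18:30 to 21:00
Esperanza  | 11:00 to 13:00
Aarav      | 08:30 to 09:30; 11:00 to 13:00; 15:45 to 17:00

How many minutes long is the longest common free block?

Uma ∩ Carol: 08:00-08:30, 08:45-09:45, 10:15-12:15, 18:30-19:45.
Uma ∩ Carol ∩ Esperanza: 11:00-12:15.
Uma ∩ Carol ∩ Esperanza ∩ Aarav: 11:00-12:15.
The longest is 11:00-12:15 at 75 minutes.

75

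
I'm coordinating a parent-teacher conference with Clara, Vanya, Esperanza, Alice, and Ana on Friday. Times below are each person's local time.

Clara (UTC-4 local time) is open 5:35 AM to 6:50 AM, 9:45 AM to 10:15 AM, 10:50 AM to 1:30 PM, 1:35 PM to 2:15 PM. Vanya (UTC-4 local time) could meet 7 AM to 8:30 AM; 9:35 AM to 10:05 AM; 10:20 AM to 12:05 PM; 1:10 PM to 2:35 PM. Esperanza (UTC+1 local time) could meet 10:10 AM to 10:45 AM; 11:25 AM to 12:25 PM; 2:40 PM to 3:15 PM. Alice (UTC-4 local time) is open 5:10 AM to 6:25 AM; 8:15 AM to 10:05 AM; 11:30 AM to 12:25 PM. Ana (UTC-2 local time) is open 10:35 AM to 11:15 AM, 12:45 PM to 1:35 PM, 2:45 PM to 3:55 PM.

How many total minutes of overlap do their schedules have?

0

Clara in UTC: 09:35-10:50, 13:45-14:15, 14:50-17:30, 17:35-18:15 (add 4h to convert from UTC-4).
Vanya in UTC: 11:00-12:30, 13:35-14:05, 14:20-16:05, 17:10-18:35 (add 4h to convert from UTC-4).
Esperanza in UTC: 09:10-09:45, 10:25-11:25, 13:40-14:15 (subtract 1h to convert from UTC+1).
Alice in UTC: 09:10-10:25, 12:15-14:05, 15:30-16:25 (add 4h to convert from UTC-4).
Ana in UTC: 12:35-13:15, 14:45-15:35, 16:45-17:55 (add 2h to convert from UTC-2).
Clara ∩ Vanya: 13:45-14:05, 14:50-16:05, 17:10-17:30, 17:35-18:15.
Clara ∩ Vanya ∩ Esperanza: 13:45-14:05.
Clara ∩ Vanya ∩ Esperanza ∩ Alice: 13:45-14:05.
Clara ∩ Vanya ∩ Esperanza ∩ Alice ∩ Ana: ∅.
There is no time when everyone is free.
There is no common window, so the total is 0 minutes.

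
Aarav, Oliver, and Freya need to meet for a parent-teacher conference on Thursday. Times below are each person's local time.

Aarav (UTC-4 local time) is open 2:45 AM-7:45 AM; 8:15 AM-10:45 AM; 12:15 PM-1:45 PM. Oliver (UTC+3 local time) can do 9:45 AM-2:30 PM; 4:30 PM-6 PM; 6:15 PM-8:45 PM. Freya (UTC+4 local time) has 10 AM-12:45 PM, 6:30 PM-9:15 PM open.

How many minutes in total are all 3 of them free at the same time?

195

Aarav in UTC: 06:45-11:45, 12:15-14:45, 16:15-17:45 (add 4h to convert from UTC-4).
Oliver in UTC: 06:45-11:30, 13:30-15:00, 15:15-17:45 (subtract 3h to convert from UTC+3).
Freya in UTC: 06:00-08:45, 14:30-17:15 (subtract 4h to convert from UTC+4).
Aarav ∩ Oliver: 06:45-11:30, 13:30-14:45, 16:15-17:45.
Aarav ∩ Oliver ∩ Freya: 06:45-08:45, 14:30-14:45, 16:15-17:15.
Those are the intersection windows.
Summing the common windows: 120 + 15 + 60 = 195 minutes.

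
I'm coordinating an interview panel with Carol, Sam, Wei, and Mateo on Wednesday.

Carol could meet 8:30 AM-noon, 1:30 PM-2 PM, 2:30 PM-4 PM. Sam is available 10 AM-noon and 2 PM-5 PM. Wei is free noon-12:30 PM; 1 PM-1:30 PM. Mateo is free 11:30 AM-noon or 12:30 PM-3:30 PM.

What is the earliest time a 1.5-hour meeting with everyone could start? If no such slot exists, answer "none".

none

Carol ∩ Sam: 10:00-12:00, 14:30-16:00.
Carol ∩ Sam ∩ Wei: ∅.
Carol ∩ Sam ∩ Wei ∩ Mateo: ∅.
There is no time when everyone is free.
No common window is at least 90 minutes long.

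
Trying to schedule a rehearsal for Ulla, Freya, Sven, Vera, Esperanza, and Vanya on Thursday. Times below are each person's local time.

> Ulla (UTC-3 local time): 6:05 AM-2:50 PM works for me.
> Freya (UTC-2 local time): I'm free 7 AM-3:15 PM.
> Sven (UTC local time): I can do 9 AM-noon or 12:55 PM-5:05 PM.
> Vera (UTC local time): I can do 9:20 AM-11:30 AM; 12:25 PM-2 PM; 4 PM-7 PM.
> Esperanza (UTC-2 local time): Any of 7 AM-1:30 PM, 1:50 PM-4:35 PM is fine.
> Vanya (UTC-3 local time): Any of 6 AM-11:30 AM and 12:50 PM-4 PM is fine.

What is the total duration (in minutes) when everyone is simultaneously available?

Ulla in UTC: 09:05-17:50 (add 3h to convert from UTC-3).
Freya in UTC: 09:00-17:15 (add 2h to convert from UTC-2).
Sven in UTC: 09:00-12:00, 12:55-17:05.
Vera in UTC: 09:20-11:30, 12:25-14:00, 16:00-19:00.
Esperanza in UTC: 09:00-15:30, 15:50-18:35 (add 2h to convert from UTC-2).
Vanya in UTC: 09:00-14:30, 15:50-19:00 (add 3h to convert from UTC-3).
Ulla ∩ Freya: 09:05-17:15.
Ulla ∩ Freya ∩ Sven: 09:05-12:00, 12:55-17:05.
Ulla ∩ Freya ∩ Sven ∩ Vera: 09:20-11:30, 12:55-14:00, 16:00-17:05.
Ulla ∩ Freya ∩ Sven ∩ Vera ∩ Esperanza: 09:20-11:30, 12:55-14:00, 16:00-17:05.
Ulla ∩ Freya ∩ Sven ∩ Vera ∩ Esperanza ∩ Vanya: 09:20-11:30, 12:55-14:00, 16:00-17:05.
Summing the common windows: 130 + 65 + 65 = 260 minutes.

260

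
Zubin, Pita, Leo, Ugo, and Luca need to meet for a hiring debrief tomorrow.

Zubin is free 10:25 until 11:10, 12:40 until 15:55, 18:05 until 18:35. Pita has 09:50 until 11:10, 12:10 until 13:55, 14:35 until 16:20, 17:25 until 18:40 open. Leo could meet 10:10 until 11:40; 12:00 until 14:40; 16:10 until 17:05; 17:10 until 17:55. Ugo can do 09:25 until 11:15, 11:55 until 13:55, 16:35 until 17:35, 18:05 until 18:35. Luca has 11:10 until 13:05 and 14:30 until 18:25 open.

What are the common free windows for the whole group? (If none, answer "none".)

Zubin ∩ Pita: 10:25-11:10, 12:40-13:55, 14:35-15:55, 18:05-18:35.
Zubin ∩ Pita ∩ Leo: 10:25-11:10, 12:40-13:55, 14:35-14:40.
Zubin ∩ Pita ∩ Leo ∩ Ugo: 10:25-11:10, 12:40-13:55.
Zubin ∩ Pita ∩ Leo ∩ Ugo ∩ Luca: 12:40-13:05.

12:40-13:05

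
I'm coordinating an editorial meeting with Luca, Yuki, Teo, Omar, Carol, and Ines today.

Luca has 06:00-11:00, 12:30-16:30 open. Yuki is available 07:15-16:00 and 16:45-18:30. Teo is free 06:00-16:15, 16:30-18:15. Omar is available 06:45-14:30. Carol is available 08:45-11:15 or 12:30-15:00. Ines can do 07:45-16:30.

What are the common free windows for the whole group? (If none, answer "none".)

08:45-11:00, 12:30-14:30

Luca ∩ Yuki: 07:15-11:00, 12:30-16:00.
Luca ∩ Yuki ∩ Teo: 07:15-11:00, 12:30-16:00.
Luca ∩ Yuki ∩ Teo ∩ Omar: 07:15-11:00, 12:30-14:30.
Luca ∩ Yuki ∩ Teo ∩ Omar ∩ Carol: 08:45-11:00, 12:30-14:30.
Luca ∩ Yuki ∩ Teo ∩ Omar ∩ Carol ∩ Ines: 08:45-11:00, 12:30-14:30.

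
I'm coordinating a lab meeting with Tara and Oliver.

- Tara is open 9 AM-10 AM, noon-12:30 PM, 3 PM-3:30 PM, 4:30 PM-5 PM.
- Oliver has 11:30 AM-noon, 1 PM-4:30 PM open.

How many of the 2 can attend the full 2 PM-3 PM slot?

1

Oliver can make the full 14:00-15:00 slot — that's 1.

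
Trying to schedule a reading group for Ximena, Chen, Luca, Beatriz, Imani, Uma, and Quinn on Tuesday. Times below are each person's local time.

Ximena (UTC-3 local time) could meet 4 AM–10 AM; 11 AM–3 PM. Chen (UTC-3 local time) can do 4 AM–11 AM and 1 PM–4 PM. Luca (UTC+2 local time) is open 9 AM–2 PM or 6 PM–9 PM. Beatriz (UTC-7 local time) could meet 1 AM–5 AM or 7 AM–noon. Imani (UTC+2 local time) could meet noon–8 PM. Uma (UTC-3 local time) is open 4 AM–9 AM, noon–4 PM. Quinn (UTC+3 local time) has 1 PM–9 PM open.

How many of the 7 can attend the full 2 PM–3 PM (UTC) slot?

Ximena in UTC: 07:00-13:00, 14:00-18:00 (add 3h to convert from UTC-3).
Chen in UTC: 07:00-14:00, 16:00-19:00 (add 3h to convert from UTC-3).
Luca in UTC: 07:00-12:00, 16:00-19:00 (subtract 2h to convert from UTC+2).
Beatriz in UTC: 08:00-12:00, 14:00-19:00 (add 7h to convert from UTC-7).
Imani in UTC: 10:00-18:00 (subtract 2h to convert from UTC+2).
Uma in UTC: 07:00-12:00, 15:00-19:00 (add 3h to convert from UTC-3).
Quinn in UTC: 10:00-18:00 (subtract 3h to convert from UTC+3).
Ximena, Beatriz, Imani, and Quinn can make the full 14:00-15:00 slot — that's 4.

4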